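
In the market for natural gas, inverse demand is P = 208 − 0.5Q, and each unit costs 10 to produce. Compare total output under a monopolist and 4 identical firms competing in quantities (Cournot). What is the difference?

Monopoly sets MR = MC: 208 − Q = 10 ⇒ Q = 198, P = 208 − 0.5·198 = 109.
In a 4-firm Cournot equilibrium, symmetry and the first-order condition give q = (208 − 10)/(2.5) = 79.2. So Q = 316.8 and P = 49.6.
Change in total output: 316.8 − 198 = 118.8.

Total output rises by 118.8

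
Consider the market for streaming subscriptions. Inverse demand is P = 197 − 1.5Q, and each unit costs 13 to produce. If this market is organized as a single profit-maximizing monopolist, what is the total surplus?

TS = 8464

The monopolist equates marginal revenue to marginal cost: 197 − 3Q = 13, so Q = 184/3. From demand, P = 105.
CS = ½·(197 − 105)·184/3 = 8464/3; PS = (105 − 13)·184/3 = 16928/3; TS = 8464.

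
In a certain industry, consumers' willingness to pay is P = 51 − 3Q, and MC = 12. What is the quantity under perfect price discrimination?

A perfectly discriminating monopolist sells every unit with P(Q) ≥ MC(Q), so output equals the competitive quantity Q = 13. Each buyer pays their reservation price, so CS = 0 and the firm captures all surplus.

Q = 13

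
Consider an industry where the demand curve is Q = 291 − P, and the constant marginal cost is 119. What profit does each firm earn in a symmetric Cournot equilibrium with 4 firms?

π_i = 1183.36

Inverting demand: P = 291 − Q.
With 4 symmetric Cournot firms, each firm's FOC gives 291 − 5q = 119, so q = 34.4, Q = 4·34.4 = 137.6, and P = 153.4.
Each firm's profit = (153.4 − 119)·34.4 = 1183.36.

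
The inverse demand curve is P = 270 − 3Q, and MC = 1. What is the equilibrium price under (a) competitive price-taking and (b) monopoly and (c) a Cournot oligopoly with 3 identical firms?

Competition: P = 1; Monopoly: P = 135.5; Cournot: P = 68.25

Perfect competition: P = MC = 1, so 270 − 3Q = 1 and Q = 269/3.
Monopoly sets MR = MC: 270 − 6Q = 1 ⇒ Q = 269/6, P = 270 − 3·269/6 = 135.5.
With 3 symmetric Cournot firms, each firm's FOC gives 270 − 12q = 1, so q = 269/12, Q = 3·269/12 = 67.25, and P = 68.25.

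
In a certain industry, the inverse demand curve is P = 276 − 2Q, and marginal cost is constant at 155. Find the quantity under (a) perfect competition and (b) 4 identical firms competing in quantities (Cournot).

Perfect competition: P = MC = 155, so 276 − 2Q = 155 and Q = 60.5.
In a 4-firm Cournot equilibrium, symmetry and the first-order condition give q = (276 − 155)/(10) = 12.1. So Q = 48.4 and P = 179.2.

Competition: Q = 60.5; Cournot: Q = 48.4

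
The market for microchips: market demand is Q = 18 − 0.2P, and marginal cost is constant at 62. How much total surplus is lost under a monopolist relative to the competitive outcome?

Inverting demand: P = 90 − 5Q.
Perfect competition: P = MC = 62, so 90 − 5Q = 62 and Q = 5.6.
A monopolist chooses Q where MR = MC. MR = 90 − 10Q; setting this equal to 62 gives Q = 2.8 and P = 76.
DWL is the triangle between Q = 2.8 and Q = 5.6: ½·(5.6 − 2.8)·(76 − 62) = 19.6.

DWL = 19.6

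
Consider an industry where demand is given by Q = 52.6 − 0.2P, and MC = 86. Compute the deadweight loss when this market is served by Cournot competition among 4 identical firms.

DWL = 125.316

Inverting demand: P = 263 − 5Q.
Perfect competition: P = MC = 86, so 263 − 5Q = 86 and Q = 35.4.
In a 4-firm Cournot equilibrium, symmetry and the first-order condition give q = (263 − 86)/(25) = 7.08. So Q = 28.32 and P = 121.4.
DWL is the triangle between Q = 28.32 and Q = 35.4: ½·(35.4 − 28.32)·(121.4 − 86) = 125.316.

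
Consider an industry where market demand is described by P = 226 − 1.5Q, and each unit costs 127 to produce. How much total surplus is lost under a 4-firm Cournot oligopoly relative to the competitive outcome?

Under competition P = MC = 127, so Q = (226 − 127)/1.5 = 66.
With 4 symmetric Cournot firms, each firm's FOC gives 226 − 7.5q = 127, so q = 13.2, Q = 4·13.2 = 52.8, and P = 146.8.
DWL is the triangle between Q = 52.8 and Q = 66: ½·(66 − 52.8)·(146.8 − 127) = 130.68.

DWL = 130.68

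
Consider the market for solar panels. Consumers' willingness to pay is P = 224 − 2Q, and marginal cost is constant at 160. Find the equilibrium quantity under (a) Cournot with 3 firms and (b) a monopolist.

In a 3-firm Cournot equilibrium, symmetry and the first-order condition give q = (224 − 160)/(8) = 8. So Q = 24 and P = 176.
Monopoly sets MR = MC: 224 − 4Q = 160 ⇒ Q = 16, P = 224 − 2·16 = 192.

Cournot: Q = 24; Monopoly: Q = 16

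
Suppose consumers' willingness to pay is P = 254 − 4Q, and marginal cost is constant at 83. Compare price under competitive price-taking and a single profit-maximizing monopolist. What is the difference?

Price rises by 85.5

Competitive firms price at marginal cost: P = 83, giving Q = 42.75.
Monopoly sets MR = MC: 254 − 8Q = 83 ⇒ Q = 21.375, P = 254 − 4·21.375 = 168.5.
Change in price: 168.5 − 83 = 85.5.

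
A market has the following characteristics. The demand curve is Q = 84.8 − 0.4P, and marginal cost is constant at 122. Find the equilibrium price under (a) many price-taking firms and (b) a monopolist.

Competition: P = 122; Monopoly: P = 167

Inverting demand: P = 212 − 2.5Q.
Perfect competition: P = MC = 122, so 212 − 2.5Q = 122 and Q = 36.
Monopoly sets MR = MC: 212 − 5Q = 122 ⇒ Q = 18, P = 212 − 2.5·18 = 167.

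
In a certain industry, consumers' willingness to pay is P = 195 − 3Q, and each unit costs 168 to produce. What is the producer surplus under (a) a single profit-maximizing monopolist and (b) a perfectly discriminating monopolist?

A monopolist chooses Q where MR = MC. MR = 195 − 6Q; setting this equal to 168 gives Q = 4.5 and P = 181.5.
PS = (181.5 − 168)·4.5 = 60.75.
With perfect price discrimination, output is the efficient level Q = 9 (where demand meets MC), but every buyer pays their willingness to pay: CS = 0 and PS = total surplus.
PS = ½·(195 − 168)·9 = 121.5.

Monopoly: PS = 60.75; Perfect PD: PS = 121.5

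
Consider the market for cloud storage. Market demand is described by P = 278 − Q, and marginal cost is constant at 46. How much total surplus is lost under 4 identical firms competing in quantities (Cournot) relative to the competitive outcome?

Under competition P = MC = 46, so Q = (278 − 46)/1 = 232.
With 4 symmetric Cournot firms, each firm's FOC gives 278 − 5q = 46, so q = 46.4, Q = 4·46.4 = 185.6, and P = 92.4.
DWL is the triangle between Q = 185.6 and Q = 232: ½·(232 − 185.6)·(92.4 − 46) = 1076.48.

DWL = 1076.48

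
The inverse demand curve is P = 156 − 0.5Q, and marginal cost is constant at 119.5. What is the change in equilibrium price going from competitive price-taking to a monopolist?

Competitive firms price at marginal cost: P = 119.5, giving Q = 73.
A monopolist chooses Q where MR = MC. MR = 156 − Q; setting this equal to 119.5 gives Q = 36.5 and P = 137.75.
Change in equilibrium price: 137.75 − 119.5 = 18.25.

Equilibrium price rises by 18.25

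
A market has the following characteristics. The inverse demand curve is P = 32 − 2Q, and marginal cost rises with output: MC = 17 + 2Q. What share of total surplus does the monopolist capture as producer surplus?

The monopolist equates marginal revenue to marginal cost: 32 − 4Q = 17 + 2Q, so Q = 2.5. From demand, P = 27.
CS = ½·(32 − 27)·2.5 = 6.25.
PS = P·Q − VC(Q) = 27·2.5 − (17·2.5 + ½·2·2.5²) = 18.75.
Share captured = PS/TS = 18.75/25 = 0.75.

PS/TS = 0.75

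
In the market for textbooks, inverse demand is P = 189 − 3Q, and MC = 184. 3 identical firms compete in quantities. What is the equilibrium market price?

With 3 symmetric Cournot firms, each firm's FOC gives 189 − 12q = 184, so q = 5/12, Q = 3·5/12 = 1.25, and P = 185.25.

P = 185.25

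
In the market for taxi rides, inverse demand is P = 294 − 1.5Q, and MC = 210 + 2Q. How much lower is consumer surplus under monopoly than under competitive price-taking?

Consumer surplus falls by 220.32

Under competition P = MC: 294 − 1.5Q = 210 + 2Q ⇒ Q = 24, P = 258.
CS = ½·(294 − 258)·24 = 432.
The monopolist equates marginal revenue to marginal cost: 294 − 3Q = 210 + 2Q, so Q = 16.8. From demand, P = 268.8.
CS = ½·(294 − 268.8)·16.8 = 211.68.
Change in consumer surplus: 211.68 − 432 = −220.32.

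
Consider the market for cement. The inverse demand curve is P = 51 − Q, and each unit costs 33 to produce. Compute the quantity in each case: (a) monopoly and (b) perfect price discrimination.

Monopoly: Q = 9; Perfect PD: Q = 18

The monopolist equates marginal revenue to marginal cost: 51 − 2Q = 33, so Q = 9. From demand, P = 42.
Under first-degree price discrimination the firm charges each unit its demand price and produces up to where P = MC, i.e. Q = 18. Consumer surplus is zero; producer surplus equals total surplus.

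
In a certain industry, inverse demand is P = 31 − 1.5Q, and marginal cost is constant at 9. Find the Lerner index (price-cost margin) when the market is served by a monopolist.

A monopolist chooses Q where MR = MC. MR = 31 − 3Q; setting this equal to 9 gives Q = 22/3 and P = 20.
Lerner index = (P − MC)/P = (20 − 9)/20 = 0.55.

Lerner index = 0.55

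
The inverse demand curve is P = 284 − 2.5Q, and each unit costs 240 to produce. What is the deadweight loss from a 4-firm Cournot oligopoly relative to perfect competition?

DWL = 15.488

Perfect competition: P = MC = 240, so 284 − 2.5Q = 240 and Q = 17.6.
Cournot with 4 identical firms: the symmetric best-response condition is 284 − 12.5q = 240. Each firm produces q = 3.52, total output Q = 14.08, price P = 248.8.
DWL is the triangle between Q = 14.08 and Q = 17.6: ½·(17.6 − 14.08)·(248.8 − 240) = 15.488.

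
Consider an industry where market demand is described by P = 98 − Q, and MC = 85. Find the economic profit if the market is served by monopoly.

Profit = 42.25

The monopolist equates marginal revenue to marginal cost: 98 − 2Q = 85, so Q = 6.5. From demand, P = 91.5.
Profit = (91.5 − 85)·6.5 = 42.25.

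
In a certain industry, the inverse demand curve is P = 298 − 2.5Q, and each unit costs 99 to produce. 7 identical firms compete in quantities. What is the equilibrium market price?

P = 123.875

With 7 symmetric Cournot firms, each firm's FOC gives 298 − 20q = 99, so q = 9.95, Q = 7·9.95 = 69.65, and P = 123.875.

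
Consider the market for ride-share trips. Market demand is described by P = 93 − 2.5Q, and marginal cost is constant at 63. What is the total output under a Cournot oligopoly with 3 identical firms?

In a 3-firm Cournot equilibrium, symmetry and the first-order condition give q = (93 − 63)/(10) = 3. So Q = 9 and P = 70.5.

Q = 9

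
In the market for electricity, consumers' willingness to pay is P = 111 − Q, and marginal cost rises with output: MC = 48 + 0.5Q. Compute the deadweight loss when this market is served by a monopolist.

DWL = 211.68

Under competition P = MC: 111 − Q = 48 + 0.5Q ⇒ Q = 42, P = 69.
A monopolist chooses Q where MR = MC. MR = 111 − 2Q; setting this equal to 48 + 0.5Q gives Q = 25.2 and P = 85.8.
CS = ½·(111 − 69)·42 = 882; PS = (69·42 − 48·42 − ½·0.5·42²) = 441; TS = 1323.
CS = ½·(111 − 85.8)·25.2 = 317.52; PS = (85.8·25.2 − 48·25.2 − ½·0.5·25.2²) = 793.8; TS = 1111.32.
DWL = 1323 − 1111.32 = 211.68.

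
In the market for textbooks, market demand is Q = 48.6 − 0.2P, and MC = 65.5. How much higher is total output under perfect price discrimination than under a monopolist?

Q rises by 17.75

Inverting demand: P = 243 − 5Q.
A monopolist chooses Q where MR = MC. MR = 243 − 10Q; setting this equal to 65.5 gives Q = 17.75 and P = 154.25.
A perfectly discriminating monopolist sells every unit with P(Q) ≥ MC(Q), so output equals the competitive quantity Q = 35.5. Each buyer pays their reservation price, so CS = 0 and the firm captures all surplus.
Change in total output: 35.5 − 17.75 = 17.75.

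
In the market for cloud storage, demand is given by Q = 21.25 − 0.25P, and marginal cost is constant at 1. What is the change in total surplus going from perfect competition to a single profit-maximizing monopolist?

TS falls by 220.5

Inverting demand: P = 85 − 4Q.
Competitive firms price at marginal cost: P = 1, giving Q = 21.
CS = ½·(85 − 1)·21 = 882; PS = (1 − 1)·21 = 0; TS = 882.
The monopolist equates marginal revenue to marginal cost: 85 − 8Q = 1, so Q = 10.5. From demand, P = 43.
CS = ½·(85 − 43)·10.5 = 220.5; PS = (43 − 1)·10.5 = 441; TS = 661.5.
Change in total surplus: 661.5 − 882 = −220.5.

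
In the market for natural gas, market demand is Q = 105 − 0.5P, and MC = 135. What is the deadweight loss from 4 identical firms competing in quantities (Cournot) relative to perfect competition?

DWL = 56.25

Inverting demand: P = 210 − 2Q.
Under competition P = MC = 135, so Q = (210 − 135)/2 = 37.5.
With 4 symmetric Cournot firms, each firm's FOC gives 210 − 10q = 135, so q = 7.5, Q = 4·7.5 = 30, and P = 150.
DWL is the triangle between Q = 30 and Q = 37.5: ½·(37.5 − 30)·(150 − 135) = 56.25.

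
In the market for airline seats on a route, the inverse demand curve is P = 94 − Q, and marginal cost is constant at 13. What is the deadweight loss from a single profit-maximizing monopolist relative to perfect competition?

DWL = 820.125

Under competition P = MC = 13, so Q = (94 − 13)/1 = 81.
Monopoly sets MR = MC: 94 − 2Q = 13 ⇒ Q = 40.5, P = 94 − 40.5 = 53.5.
DWL is the triangle between Q = 40.5 and Q = 81: ½·(81 − 40.5)·(53.5 − 13) = 820.125.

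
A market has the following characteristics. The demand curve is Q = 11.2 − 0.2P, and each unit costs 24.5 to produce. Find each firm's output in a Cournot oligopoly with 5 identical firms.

q_i = 1.05

Inverting demand: P = 56 − 5Q.
In a 5-firm Cournot equilibrium, symmetry and the first-order condition give q = (56 − 24.5)/(30) = 1.05. So Q = 5.25 and P = 29.75.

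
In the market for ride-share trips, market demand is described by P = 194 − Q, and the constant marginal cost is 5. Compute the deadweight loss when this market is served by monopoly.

DWL = 4465.125

Under competition P = MC = 5, so Q = (194 − 5)/1 = 189.
Monopoly sets MR = MC: 194 − 2Q = 5 ⇒ Q = 94.5, P = 194 − 94.5 = 99.5.
DWL is the triangle between Q = 94.5 and Q = 189: ½·(189 − 94.5)·(99.5 − 5) = 4465.125.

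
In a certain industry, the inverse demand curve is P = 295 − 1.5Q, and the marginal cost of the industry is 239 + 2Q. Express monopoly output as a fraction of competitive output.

Monopoly sets MR = MC: 295 − 3Q = 239 + 2Q ⇒ Q = 11.2, P = 295 − 1.5·11.2 = 278.2.
Under competition P = MC: 295 − 1.5Q = 239 + 2Q ⇒ Q = 16, P = 271.
Ratio Q_m/Q_c = 11.2/16 = 0.7.

Q_m/Q_c = 0.7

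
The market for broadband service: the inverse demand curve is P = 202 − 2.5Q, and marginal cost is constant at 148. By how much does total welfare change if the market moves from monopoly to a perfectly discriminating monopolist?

A monopolist chooses Q where MR = MC. MR = 202 − 5Q; setting this equal to 148 gives Q = 10.8 and P = 175.
CS = ½·(202 − 175)·10.8 = 145.8; PS = (175 − 148)·10.8 = 291.6; TS = 437.4.
With perfect price discrimination, output is the efficient level Q = 21.6 (where demand meets MC), but every buyer pays their willingness to pay: CS = 0 and PS = total surplus.
TS = 583.2 (equal to competitive TS).
Change in total welfare: 583.2 − 437.4 = 145.8.

TS rises by 145.8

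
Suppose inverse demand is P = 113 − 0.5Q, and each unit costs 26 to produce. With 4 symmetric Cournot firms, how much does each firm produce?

q_i = 34.8

With 4 symmetric Cournot firms, each firm's FOC gives 113 − 2.5q = 26, so q = 34.8, Q = 4·34.8 = 139.2, and P = 43.4.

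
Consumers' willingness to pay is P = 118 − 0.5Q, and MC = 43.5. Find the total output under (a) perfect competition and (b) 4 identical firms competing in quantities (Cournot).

Competition: Q = 149; Cournot: Q = 119.2

Perfect competition: P = MC = 43.5, so 118 − 0.5Q = 43.5 and Q = 149.
With 4 symmetric Cournot firms, each firm's FOC gives 118 − 2.5q = 43.5, so q = 29.8, Q = 4·29.8 = 119.2, and P = 58.4.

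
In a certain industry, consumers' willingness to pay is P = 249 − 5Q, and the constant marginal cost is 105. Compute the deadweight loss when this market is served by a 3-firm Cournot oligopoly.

Perfect competition: P = MC = 105, so 249 − 5Q = 105 and Q = 28.8.
With 3 symmetric Cournot firms, each firm's FOC gives 249 − 20q = 105, so q = 7.2, Q = 3·7.2 = 21.6, and P = 141.
DWL is the triangle between Q = 21.6 and Q = 28.8: ½·(28.8 − 21.6)·(141 − 105) = 129.6.

DWL = 129.6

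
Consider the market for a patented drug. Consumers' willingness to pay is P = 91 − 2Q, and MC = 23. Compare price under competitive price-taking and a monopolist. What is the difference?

Competitive firms price at marginal cost: P = 23, giving Q = 34.
A monopolist chooses Q where MR = MC. MR = 91 − 4Q; setting this equal to 23 gives Q = 17 and P = 57.
Change in price: 57 − 23 = 34.

Price rises by 34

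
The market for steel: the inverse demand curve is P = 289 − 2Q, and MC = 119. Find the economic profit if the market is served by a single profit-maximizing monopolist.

Profit = 3612.5

The monopolist equates marginal revenue to marginal cost: 289 − 4Q = 119, so Q = 42.5. From demand, P = 204.
Profit = (204 − 119)·42.5 = 3612.5.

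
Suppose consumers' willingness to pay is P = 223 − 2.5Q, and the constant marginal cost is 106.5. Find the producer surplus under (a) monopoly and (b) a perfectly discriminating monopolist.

Monopoly: PS = 1357.225; Perfect PD: PS = 2714.45

The monopolist equates marginal revenue to marginal cost: 223 − 5Q = 106.5, so Q = 23.3. From demand, P = 164.75.
PS = (164.75 − 106.5)·23.3 = 1357.225.
With perfect price discrimination, output is the efficient level Q = 46.6 (where demand meets MC), but every buyer pays their willingness to pay: CS = 0 and PS = total surplus.
PS = ½·(223 − 106.5)·46.6 = 2714.45.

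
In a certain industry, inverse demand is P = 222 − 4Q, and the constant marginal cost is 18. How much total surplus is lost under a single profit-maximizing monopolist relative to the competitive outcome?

Perfect competition: P = MC = 18, so 222 − 4Q = 18 and Q = 51.
Monopoly sets MR = MC: 222 − 8Q = 18 ⇒ Q = 25.5, P = 222 − 4·25.5 = 120.
DWL is the triangle between Q = 25.5 and Q = 51: ½·(51 − 25.5)·(120 − 18) = 1300.5.

DWL = 1300.5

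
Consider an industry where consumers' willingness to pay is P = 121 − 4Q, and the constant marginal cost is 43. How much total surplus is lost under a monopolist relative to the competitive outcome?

Under competition P = MC = 43, so Q = (121 − 43)/4 = 19.5.
Monopoly sets MR = MC: 121 − 8Q = 43 ⇒ Q = 9.75, P = 121 − 4·9.75 = 82.
DWL is the triangle between Q = 9.75 and Q = 19.5: ½·(19.5 − 9.75)·(82 − 43) = 190.125.

DWL = 190.125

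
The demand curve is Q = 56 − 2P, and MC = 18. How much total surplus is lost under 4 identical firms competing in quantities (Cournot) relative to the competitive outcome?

Inverting demand: P = 28 − 0.5Q.
Perfect competition: P = MC = 18, so 28 − 0.5Q = 18 and Q = 20.
With 4 symmetric Cournot firms, each firm's FOC gives 28 − 2.5q = 18, so q = 4, Q = 4·4 = 16, and P = 20.
DWL is the triangle between Q = 16 and Q = 20: ½·(20 − 16)·(20 − 18) = 4.

DWL = 4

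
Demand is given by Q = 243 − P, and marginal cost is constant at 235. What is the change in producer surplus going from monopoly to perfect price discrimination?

Inverting demand: P = 243 − Q.
A monopolist chooses Q where MR = MC. MR = 243 − 2Q; setting this equal to 235 gives Q = 4 and P = 239.
PS = (239 − 235)·4 = 16.
A perfectly discriminating monopolist sells every unit with P(Q) ≥ MC(Q), so output equals the competitive quantity Q = 8. Each buyer pays their reservation price, so CS = 0 and the firm captures all surplus.
PS = ½·(243 − 235)·8 = 32.
Change in producer surplus: 32 − 16 = 16.

PS rises by 16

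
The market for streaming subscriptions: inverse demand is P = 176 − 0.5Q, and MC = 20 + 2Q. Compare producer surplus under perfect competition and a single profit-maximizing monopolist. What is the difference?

PS rises by 162.24

Competitive equilibrium sets price equal to marginal cost: 176 − 0.5Q = 20 + 2Q, so Q = 62.4 and P = 144.8.
PS = P·Q − VC(Q) = 144.8·62.4 − (20·62.4 + ½·2·62.4²) = 3893.76.
The monopolist equates marginal revenue to marginal cost: 176 − Q = 20 + 2Q, so Q = 52. From demand, P = 150.
PS = P·Q − VC(Q) = 150·52 − (20·52 + ½·2·52²) = 4056.
Change in producer surplus: 4056 − 3893.76 = 162.24.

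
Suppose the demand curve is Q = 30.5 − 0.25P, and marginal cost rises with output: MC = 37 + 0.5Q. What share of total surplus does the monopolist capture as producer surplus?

Inverting demand: P = 122 − 4Q.
Monopoly sets MR = MC: 122 − 8Q = 37 + 0.5Q ⇒ Q = 10, P = 122 − 4·10 = 82.
CS = ½·(122 − 82)·10 = 200.
PS = P·Q − VC(Q) = 82·10 − (37·10 + ½·0.5·10²) = 425.
Share captured = PS/TS = 425/625 = 0.68.

PS/TS = 0.68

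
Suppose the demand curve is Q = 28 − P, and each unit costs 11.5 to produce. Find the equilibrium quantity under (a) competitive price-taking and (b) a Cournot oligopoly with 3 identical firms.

Competition: Q = 16.5; Cournot: Q = 12.375

Inverting demand: P = 28 − Q.
Under competition P = MC = 11.5, so Q = (28 − 11.5)/1 = 16.5.
In a 3-firm Cournot equilibrium, symmetry and the first-order condition give q = (28 − 11.5)/(4) = 4.125. So Q = 12.375 and P = 15.625.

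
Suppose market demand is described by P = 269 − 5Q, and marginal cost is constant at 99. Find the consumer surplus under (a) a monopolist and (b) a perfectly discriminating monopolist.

The monopolist equates marginal revenue to marginal cost: 269 − 10Q = 99, so Q = 17. From demand, P = 184.
CS = ½·(269 − 184)·17 = 722.5.
A perfectly discriminating monopolist sells every unit with P(Q) ≥ MC(Q), so output equals the competitive quantity Q = 34. Each buyer pays their reservation price, so CS = 0 and the firm captures all surplus.
CS = 0.

Monopoly: CS = 722.5; Perfect PD: CS = 0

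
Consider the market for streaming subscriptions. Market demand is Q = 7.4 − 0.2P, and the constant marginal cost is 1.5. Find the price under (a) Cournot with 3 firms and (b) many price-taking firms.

Cournot: P = 10.375; Competition: P = 1.5

Inverting demand: P = 37 − 5Q.
Cournot with 3 identical firms: the symmetric best-response condition is 37 − 20q = 1.5. Each firm produces q = 1.775, total output Q = 5.325, price P = 10.375.
Competitive firms price at marginal cost: P = 1.5, giving Q = 7.1.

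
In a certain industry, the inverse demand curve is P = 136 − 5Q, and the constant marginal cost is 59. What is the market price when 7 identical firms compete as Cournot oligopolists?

Cournot with 7 identical firms: the symmetric best-response condition is 136 − 40q = 59. Each firm produces q = 1.925, total output Q = 13.475, price P = 68.625.

P = 68.625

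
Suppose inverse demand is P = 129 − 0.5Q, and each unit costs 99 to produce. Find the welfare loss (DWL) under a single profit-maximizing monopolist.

DWL = 225

Under competition P = MC = 99, so Q = (129 − 99)/0.5 = 60.
The monopolist equates marginal revenue to marginal cost: 129 − Q = 99, so Q = 30. From demand, P = 114.
DWL is the triangle between Q = 30 and Q = 60: ½·(60 − 30)·(114 − 99) = 225.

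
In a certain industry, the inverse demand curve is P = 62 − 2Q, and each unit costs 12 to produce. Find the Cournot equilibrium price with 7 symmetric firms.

Cournot with 7 identical firms: the symmetric best-response condition is 62 − 16q = 12. Each firm produces q = 3.125, total output Q = 21.875, price P = 18.25.

P = 18.25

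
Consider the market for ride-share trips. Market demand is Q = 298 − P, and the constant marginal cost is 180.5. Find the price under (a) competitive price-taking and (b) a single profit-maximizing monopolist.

Competition: P = 180.5; Monopoly: P = 239.25

Inverting demand: P = 298 − Q.
Perfect competition: P = MC = 180.5, so 298 − Q = 180.5 and Q = 117.5.
The monopolist equates marginal revenue to marginal cost: 298 − 2Q = 180.5, so Q = 58.75. From demand, P = 239.25.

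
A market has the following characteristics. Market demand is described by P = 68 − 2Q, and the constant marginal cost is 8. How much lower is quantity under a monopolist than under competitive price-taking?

Quantity falls by 15

Under competition P = MC = 8, so Q = (68 − 8)/2 = 30.
The monopolist equates marginal revenue to marginal cost: 68 − 4Q = 8, so Q = 15. From demand, P = 38.
Change in quantity: 15 − 30 = −15.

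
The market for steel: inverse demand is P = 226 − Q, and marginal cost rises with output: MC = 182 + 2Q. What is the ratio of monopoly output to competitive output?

Q_m/Q_c = 0.75

The monopolist equates marginal revenue to marginal cost: 226 − 2Q = 182 + 2Q, so Q = 11. From demand, P = 215.
Competitive equilibrium sets price equal to marginal cost: 226 − Q = 182 + 2Q, so Q = 44/3 and P = 634/3.
Ratio Q_m/Q_c = 11/(44/3) = 0.75.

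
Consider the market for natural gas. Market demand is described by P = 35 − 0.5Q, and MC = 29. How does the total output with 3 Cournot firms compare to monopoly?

Cournot: Q = 9; Monopoly: Q = 6

In a 3-firm Cournot equilibrium, symmetry and the first-order condition give q = (35 − 29)/(2) = 3. So Q = 9 and P = 30.5.
Monopoly sets MR = MC: 35 − Q = 29 ⇒ Q = 6, P = 35 − 0.5·6 = 32.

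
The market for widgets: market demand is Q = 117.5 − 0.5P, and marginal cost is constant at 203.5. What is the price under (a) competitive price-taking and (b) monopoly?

Inverting demand: P = 235 − 2Q.
Under competition P = MC = 203.5, so Q = (235 − 203.5)/2 = 15.75.
The monopolist equates marginal revenue to marginal cost: 235 − 4Q = 203.5, so Q = 7.875. From demand, P = 219.25.

Competition: P = 203.5; Monopoly: P = 219.25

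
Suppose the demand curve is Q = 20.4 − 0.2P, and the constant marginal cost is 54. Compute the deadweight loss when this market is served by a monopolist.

DWL = 57.6

Inverting demand: P = 102 − 5Q.
Under competition P = MC = 54, so Q = (102 − 54)/5 = 9.6.
The monopolist equates marginal revenue to marginal cost: 102 − 10Q = 54, so Q = 4.8. From demand, P = 78.
DWL is the triangle between Q = 4.8 and Q = 9.6: ½·(9.6 − 4.8)·(78 − 54) = 57.6.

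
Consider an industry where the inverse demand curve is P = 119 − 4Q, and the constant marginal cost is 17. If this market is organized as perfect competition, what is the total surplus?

Competitive firms price at marginal cost: P = 17, giving Q = 25.5.
CS = ½·(119 − 17)·25.5 = 1300.5; PS = (17 − 17)·25.5 = 0; TS = 1300.5.

TS = 1300.5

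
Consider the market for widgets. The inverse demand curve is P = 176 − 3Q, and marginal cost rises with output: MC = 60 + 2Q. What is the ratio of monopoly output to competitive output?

Monopoly sets MR = MC: 176 − 6Q = 60 + 2Q ⇒ Q = 14.5, P = 176 − 3·14.5 = 132.5.
Competitive equilibrium sets price equal to marginal cost: 176 − 3Q = 60 + 2Q, so Q = 23.2 and P = 106.4.
Ratio Q_m/Q_c = 14.5/23.2 = 0.625.

Q_m/Q_c = 0.625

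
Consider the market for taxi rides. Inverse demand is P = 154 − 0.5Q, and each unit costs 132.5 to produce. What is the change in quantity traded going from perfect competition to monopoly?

Under competition P = MC = 132.5, so Q = (154 − 132.5)/0.5 = 43.
The monopolist equates marginal revenue to marginal cost: 154 − Q = 132.5, so Q = 21.5. From demand, P = 143.25.
Change in quantity traded: 21.5 − 43 = −21.5.

Quantity traded falls by 21.5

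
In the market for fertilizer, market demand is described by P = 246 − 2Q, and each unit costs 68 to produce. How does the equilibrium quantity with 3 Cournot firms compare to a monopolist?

Cournot: Q = 66.75; Monopoly: Q = 44.5

Cournot with 3 identical firms: the symmetric best-response condition is 246 − 8q = 68. Each firm produces q = 22.25, total output Q = 66.75, price P = 112.5.
Monopoly sets MR = MC: 246 − 4Q = 68 ⇒ Q = 44.5, P = 246 − 2·44.5 = 157.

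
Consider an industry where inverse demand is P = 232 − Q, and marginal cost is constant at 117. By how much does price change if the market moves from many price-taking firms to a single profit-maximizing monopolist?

Competitive firms price at marginal cost: P = 117, giving Q = 115.
A monopolist chooses Q where MR = MC. MR = 232 − 2Q; setting this equal to 117 gives Q = 57.5 and P = 174.5.
Change in price: 174.5 − 117 = 57.5.

Price rises by 57.5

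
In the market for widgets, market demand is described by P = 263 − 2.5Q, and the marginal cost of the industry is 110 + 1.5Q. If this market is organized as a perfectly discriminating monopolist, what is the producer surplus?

PS = 2926.125

With perfect price discrimination, output is the efficient level Q = 38.25 (where demand meets MC), but every buyer pays their willingness to pay: CS = 0 and PS = total surplus.
PS = ½·(263 − 110)·38.25 = 2926.125.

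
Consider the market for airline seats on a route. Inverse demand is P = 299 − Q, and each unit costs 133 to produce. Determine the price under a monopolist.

The monopolist equates marginal revenue to marginal cost: 299 − 2Q = 133, so Q = 83. From demand, P = 216.

P = 216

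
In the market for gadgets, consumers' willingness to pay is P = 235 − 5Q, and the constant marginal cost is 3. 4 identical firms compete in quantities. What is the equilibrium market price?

Cournot with 4 identical firms: the symmetric best-response condition is 235 − 25q = 3. Each firm produces q = 9.28, total output Q = 37.12, price P = 49.4.

P = 49.4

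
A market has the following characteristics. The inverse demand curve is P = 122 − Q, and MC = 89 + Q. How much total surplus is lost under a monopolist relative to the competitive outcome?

Under competition P = MC: 122 − Q = 89 + Q ⇒ Q = 16.5, P = 105.5.
A monopolist chooses Q where MR = MC. MR = 122 − 2Q; setting this equal to 89 + Q gives Q = 11 and P = 111.
CS = ½·(122 − 105.5)·16.5 = 136.125; PS = (105.5·16.5 − 89·16.5 − ½·1·16.5²) = 136.125; TS = 272.25.
CS = ½·(122 − 111)·11 = 60.5; PS = (111·11 − 89·11 − ½·1·11²) = 181.5; TS = 242.
DWL = 272.25 − 242 = 30.25.

DWL = 30.25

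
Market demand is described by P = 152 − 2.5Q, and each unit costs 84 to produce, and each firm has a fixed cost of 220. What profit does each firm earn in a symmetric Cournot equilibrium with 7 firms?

Cournot with 7 identical firms: the symmetric best-response condition is 152 − 20q = 84. Each firm produces q = 3.4, total output Q = 23.8, price P = 92.5.
Each firm's profit = (92.5 − 84)·3.4 − 220 = −191.1.

π_i = −191.1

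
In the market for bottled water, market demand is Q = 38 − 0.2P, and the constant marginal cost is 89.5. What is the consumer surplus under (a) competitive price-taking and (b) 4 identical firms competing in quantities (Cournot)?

Competition: CS = 1010.025; Cournot: CS = 646.416

Inverting demand: P = 190 − 5Q.
Competitive firms price at marginal cost: P = 89.5, giving Q = 20.1.
CS = ½·(190 − 89.5)·20.1 = 1010.025.
In a 4-firm Cournot equilibrium, symmetry and the first-order condition give q = (190 − 89.5)/(25) = 4.02. So Q = 16.08 and P = 109.6.
CS = ½·(190 − 109.6)·16.08 = 646.416.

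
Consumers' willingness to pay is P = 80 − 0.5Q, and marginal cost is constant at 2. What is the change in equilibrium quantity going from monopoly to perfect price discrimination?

Equilibrium quantity rises by 78

Monopoly sets MR = MC: 80 − Q = 2 ⇒ Q = 78, P = 80 − 0.5·78 = 41.
With perfect price discrimination, output is the efficient level Q = 156 (where demand meets MC), but every buyer pays their willingness to pay: CS = 0 and PS = total surplus.
Change in equilibrium quantity: 156 − 78 = 78.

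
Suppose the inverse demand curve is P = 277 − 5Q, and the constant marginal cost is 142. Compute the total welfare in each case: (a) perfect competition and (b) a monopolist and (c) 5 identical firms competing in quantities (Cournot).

Under competition P = MC = 142, so Q = (277 − 142)/5 = 27.
CS = ½·(277 − 142)·27 = 1822.5; PS = (142 − 142)·27 = 0; TS = 1822.5.
Monopoly sets MR = MC: 277 − 10Q = 142 ⇒ Q = 13.5, P = 277 − 5·13.5 = 209.5.
CS = ½·(277 − 209.5)·13.5 = 455.625; PS = (209.5 − 142)·13.5 = 911.25; TS = 1366.875.
In a 5-firm Cournot equilibrium, symmetry and the first-order condition give q = (277 − 142)/(30) = 4.5. So Q = 22.5 and P = 164.5.
CS = ½·(277 − 164.5)·22.5 = 1265.625; PS = (164.5 − 142)·22.5 = 506.25; TS = 1771.875.

Competition: TS = 1822.5; Monopoly: TS = 1366.875; Cournot: TS = 1771.875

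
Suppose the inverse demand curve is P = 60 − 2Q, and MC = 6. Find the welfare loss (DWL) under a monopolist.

DWL = 182.25

Perfect competition: P = MC = 6, so 60 − 2Q = 6 and Q = 27.
The monopolist equates marginal revenue to marginal cost: 60 − 4Q = 6, so Q = 13.5. From demand, P = 33.
DWL is the triangle between Q = 13.5 and Q = 27: ½·(27 − 13.5)·(33 − 6) = 182.25.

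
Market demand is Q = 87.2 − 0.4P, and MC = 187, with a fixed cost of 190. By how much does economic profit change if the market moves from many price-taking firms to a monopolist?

Economic profit rises by 96.1

Inverting demand: P = 218 − 2.5Q.
Perfect competition: P = MC = 187, so 218 − 2.5Q = 187 and Q = 12.4.
Profit = (187 − 187)·12.4 − 190 = −190.
Monopoly sets MR = MC: 218 − 5Q = 187 ⇒ Q = 6.2, P = 218 − 2.5·6.2 = 202.5.
Profit = (202.5 − 187)·6.2 − 190 = −93.9.
Change in economic profit: −93.9 − −190 = 96.1.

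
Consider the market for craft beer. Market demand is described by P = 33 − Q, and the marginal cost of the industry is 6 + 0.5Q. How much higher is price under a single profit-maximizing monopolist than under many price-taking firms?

Price rises by 7.2

Competitive equilibrium sets price equal to marginal cost: 33 − Q = 6 + 0.5Q, so Q = 18 and P = 15.
A monopolist chooses Q where MR = MC. MR = 33 − 2Q; setting this equal to 6 + 0.5Q gives Q = 10.8 and P = 22.2.
Change in price: 22.2 − 15 = 7.2.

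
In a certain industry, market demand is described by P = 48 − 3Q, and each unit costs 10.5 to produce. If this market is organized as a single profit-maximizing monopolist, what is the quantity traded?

Monopoly sets MR = MC: 48 − 6Q = 10.5 ⇒ Q = 6.25, P = 48 − 3·6.25 = 29.25.

Q = 6.25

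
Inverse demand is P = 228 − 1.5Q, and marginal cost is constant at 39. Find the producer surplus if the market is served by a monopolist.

Monopoly sets MR = MC: 228 − 3Q = 39 ⇒ Q = 63, P = 228 − 1.5·63 = 133.5.
PS = (133.5 − 39)·63 = 5953.5.

PS = 5953.5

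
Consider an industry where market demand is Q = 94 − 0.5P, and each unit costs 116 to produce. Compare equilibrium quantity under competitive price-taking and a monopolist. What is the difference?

Equilibrium quantity falls by 18

Inverting demand: P = 188 − 2Q.
Under competition P = MC = 116, so Q = (188 − 116)/2 = 36.
The monopolist equates marginal revenue to marginal cost: 188 − 4Q = 116, so Q = 18. From demand, P = 152.
Change in equilibrium quantity: 18 − 36 = −18.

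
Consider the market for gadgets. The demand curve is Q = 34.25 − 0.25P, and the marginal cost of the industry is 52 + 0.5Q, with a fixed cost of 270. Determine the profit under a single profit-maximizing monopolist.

Profit = 155

Inverting demand: P = 137 − 4Q.
A monopolist chooses Q where MR = MC. MR = 137 − 8Q; setting this equal to 52 + 0.5Q gives Q = 10 and P = 97.
Profit = 97·10 − (52·10 + ½·0.5·10²) − 270 = 155.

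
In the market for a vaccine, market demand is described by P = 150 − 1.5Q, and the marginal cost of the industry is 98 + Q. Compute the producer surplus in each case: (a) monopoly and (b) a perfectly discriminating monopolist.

A monopolist chooses Q where MR = MC. MR = 150 − 3Q; setting this equal to 98 + Q gives Q = 13 and P = 130.5.
PS = P·Q − VC(Q) = 130.5·13 − (98·13 + ½·1·13²) = 338.
With perfect price discrimination, output is the efficient level Q = 20.8 (where demand meets MC), but every buyer pays their willingness to pay: CS = 0 and PS = total surplus.
PS = ½·(150 − 98)·20.8 = 540.8.

Monopoly: PS = 338; Perfect PD: PS = 540.8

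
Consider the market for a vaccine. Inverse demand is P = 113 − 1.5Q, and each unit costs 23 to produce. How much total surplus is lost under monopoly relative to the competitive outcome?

Perfect competition: P = MC = 23, so 113 − 1.5Q = 23 and Q = 60.
A monopolist chooses Q where MR = MC. MR = 113 − 3Q; setting this equal to 23 gives Q = 30 and P = 68.
DWL is the triangle between Q = 30 and Q = 60: ½·(60 − 30)·(68 − 23) = 675.

DWL = 675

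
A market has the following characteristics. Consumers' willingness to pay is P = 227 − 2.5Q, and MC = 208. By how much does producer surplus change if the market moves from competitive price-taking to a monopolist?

Perfect competition: P = MC = 208, so 227 − 2.5Q = 208 and Q = 7.6.
PS = (208 − 208)·7.6 = 0.
A monopolist chooses Q where MR = MC. MR = 227 − 5Q; setting this equal to 208 gives Q = 3.8 and P = 217.5.
PS = (217.5 − 208)·3.8 = 36.1.
Change in producer surplus: 36.1 − 0 = 36.1.

Producer surplus rises by 36.1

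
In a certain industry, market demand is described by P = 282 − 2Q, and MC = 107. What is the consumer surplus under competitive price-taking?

CS = 7656.25

Under competition P = MC = 107, so Q = (282 − 107)/2 = 87.5.
CS = ½·(282 − 107)·87.5 = 7656.25.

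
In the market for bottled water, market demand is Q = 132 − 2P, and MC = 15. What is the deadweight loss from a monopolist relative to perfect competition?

Inverting demand: P = 66 − 0.5Q.
Competitive firms price at marginal cost: P = 15, giving Q = 102.
A monopolist chooses Q where MR = MC. MR = 66 − Q; setting this equal to 15 gives Q = 51 and P = 40.5.
DWL is the triangle between Q = 51 and Q = 102: ½·(102 − 51)·(40.5 − 15) = 650.25.

DWL = 650.25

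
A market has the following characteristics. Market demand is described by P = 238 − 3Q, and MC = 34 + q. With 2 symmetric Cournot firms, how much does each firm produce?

In a 2-firm Cournot equilibrium, symmetry and the first-order condition give q = (238 − 34)/(10) = 20.4. So Q = 40.8 and P = 115.6.

q_i = 20.4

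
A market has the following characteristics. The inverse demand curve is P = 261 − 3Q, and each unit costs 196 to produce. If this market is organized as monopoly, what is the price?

A monopolist chooses Q where MR = MC. MR = 261 − 6Q; setting this equal to 196 gives Q = 65/6 and P = 228.5.

P = 228.5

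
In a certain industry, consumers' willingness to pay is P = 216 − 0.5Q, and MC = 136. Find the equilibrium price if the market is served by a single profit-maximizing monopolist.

The monopolist equates marginal revenue to marginal cost: 216 − Q = 136, so Q = 80. From demand, P = 176.

P = 176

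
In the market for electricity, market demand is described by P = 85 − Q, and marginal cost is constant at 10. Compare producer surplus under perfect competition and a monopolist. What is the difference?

Perfect competition: P = MC = 10, so 85 − Q = 10 and Q = 75.
PS = (10 − 10)·75 = 0.
Monopoly sets MR = MC: 85 − 2Q = 10 ⇒ Q = 37.5, P = 85 − 37.5 = 47.5.
PS = (47.5 − 10)·37.5 = 1406.25.
Change in producer surplus: 1406.25 − 0 = 1406.25.

PS rises by 1406.25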